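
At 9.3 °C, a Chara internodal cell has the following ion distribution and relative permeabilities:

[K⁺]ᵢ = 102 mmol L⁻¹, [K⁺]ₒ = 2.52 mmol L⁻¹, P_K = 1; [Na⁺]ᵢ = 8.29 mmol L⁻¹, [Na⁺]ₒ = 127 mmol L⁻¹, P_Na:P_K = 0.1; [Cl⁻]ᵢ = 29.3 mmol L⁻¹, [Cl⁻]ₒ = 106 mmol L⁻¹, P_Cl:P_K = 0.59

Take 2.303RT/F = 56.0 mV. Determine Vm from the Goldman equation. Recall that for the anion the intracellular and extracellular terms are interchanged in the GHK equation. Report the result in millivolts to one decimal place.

Vm = 56.0 · log₁₀[(Σ P·[cation]ₒ + Σ P·[anion]ᵢ) / (Σ P·[cation]ᵢ + Σ P·[anion]ₒ)]
Numerator = 1×2.52 + 0.1×127 + 0.59×29.3 = 32.51
Denominator = 1×102 + 0.1×8.29 + 0.59×106 = 165.4
Vm = 56.0 · log₁₀(0.19657) = 56.0 × (-0.7065) = -39.56 mV

-39.6 mV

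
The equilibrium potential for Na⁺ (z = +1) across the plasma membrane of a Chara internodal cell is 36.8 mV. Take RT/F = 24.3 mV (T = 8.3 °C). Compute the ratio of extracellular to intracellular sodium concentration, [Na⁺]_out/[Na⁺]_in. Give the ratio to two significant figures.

4.5

ln([out]/[in]) = E·z/(24.3) = 36.8 × 1 / 24.3 = 1.5144
[out]/[in] = e^(1.5144) = 4.547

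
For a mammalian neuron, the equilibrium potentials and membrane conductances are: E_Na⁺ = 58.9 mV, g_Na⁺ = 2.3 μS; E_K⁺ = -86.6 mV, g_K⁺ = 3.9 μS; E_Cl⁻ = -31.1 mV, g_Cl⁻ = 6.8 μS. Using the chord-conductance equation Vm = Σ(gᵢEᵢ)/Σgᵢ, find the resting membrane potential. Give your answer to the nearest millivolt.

Σ gᵢEᵢ = 2.3·(58.9) + 3.9·(-86.6) + 6.8·(-31.1) = -413.75
Σ gᵢ = 2.3 + 3.9 + 6.8 = 13
Vm = -413.75 / 13 = -31.83 mV

-32 mV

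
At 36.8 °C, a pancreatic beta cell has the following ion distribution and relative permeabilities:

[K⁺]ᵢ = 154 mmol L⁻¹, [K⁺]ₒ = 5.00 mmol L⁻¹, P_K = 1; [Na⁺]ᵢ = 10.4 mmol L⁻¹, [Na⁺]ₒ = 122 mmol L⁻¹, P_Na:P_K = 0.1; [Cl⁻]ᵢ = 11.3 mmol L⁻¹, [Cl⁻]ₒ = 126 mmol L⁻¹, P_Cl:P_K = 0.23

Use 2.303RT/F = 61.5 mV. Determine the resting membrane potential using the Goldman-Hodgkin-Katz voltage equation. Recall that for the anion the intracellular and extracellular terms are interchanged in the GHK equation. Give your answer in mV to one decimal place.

Vm = 61.5 · log₁₀[(Σ P·[cation]ₒ + Σ P·[anion]ᵢ) / (Σ P·[cation]ᵢ + Σ P·[anion]ₒ)]
Numerator = 1×5.00 + 0.1×122 + 0.23×11.3 = 19.8
Denominator = 1×154 + 0.1×10.4 + 0.23×126 = 184
Vm = 61.5 · log₁₀(0.10759) = 61.5 × (-0.9682) = -59.55 mV

-59.5 mV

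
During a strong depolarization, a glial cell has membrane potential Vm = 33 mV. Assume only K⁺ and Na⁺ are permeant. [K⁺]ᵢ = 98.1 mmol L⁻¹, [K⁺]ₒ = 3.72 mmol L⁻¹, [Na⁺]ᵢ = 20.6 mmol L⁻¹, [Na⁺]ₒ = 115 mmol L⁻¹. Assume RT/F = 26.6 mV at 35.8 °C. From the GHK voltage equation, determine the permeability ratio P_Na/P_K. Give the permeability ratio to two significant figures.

7.7

Let α = P_Na/P_K. GHK: Vm = 26.6·ln[(Kₒ + α·Naₒ)/(Kᵢ + α·Naᵢ)].
e^(Vm/26.6) = e^(33.0/26.6) = 3.4577
So 3.4577·(Kᵢ + α·Naᵢ) = Kₒ + α·Naₒ → α = (3.4577·98.1 − 3.72) / (115.0 − 3.4577·20.6)
α = (339.2 − 3.72) / (115.0 − 71.23) = 335.5/43.77 = 7.664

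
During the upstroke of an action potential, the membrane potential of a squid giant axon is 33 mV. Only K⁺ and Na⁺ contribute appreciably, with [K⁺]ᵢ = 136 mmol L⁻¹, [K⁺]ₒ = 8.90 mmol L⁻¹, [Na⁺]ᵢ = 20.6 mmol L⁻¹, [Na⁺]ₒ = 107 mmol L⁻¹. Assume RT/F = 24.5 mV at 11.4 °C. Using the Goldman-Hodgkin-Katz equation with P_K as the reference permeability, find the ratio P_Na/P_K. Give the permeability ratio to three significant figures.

18.5

Let α = P_Na/P_K. GHK: Vm = 24.5·ln[(Kₒ + α·Naₒ)/(Kᵢ + α·Naᵢ)].
e^(Vm/24.5) = e^(33.0/24.5) = 3.8456
So 3.8456·(Kᵢ + α·Naᵢ) = Kₒ + α·Naₒ → α = (3.8456·136.0 − 8.9) / (107.0 − 3.8456·20.6)
α = (523 − 8.9) / (107.0 − 79.22) = 514.1/27.78 = 18.51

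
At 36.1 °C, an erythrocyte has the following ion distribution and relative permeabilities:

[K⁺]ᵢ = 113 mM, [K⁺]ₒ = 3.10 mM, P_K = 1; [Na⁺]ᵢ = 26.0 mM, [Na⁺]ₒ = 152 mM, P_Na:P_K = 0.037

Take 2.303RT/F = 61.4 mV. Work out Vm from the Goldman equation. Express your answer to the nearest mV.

-69 mV

Vm = 61.4 · log₁₀[(Σ P·[cation]ₒ + Σ P·[anion]ᵢ) / (Σ P·[cation]ᵢ + Σ P·[anion]ₒ)]
Numerator = 1×3.10 + 0.037×152 = 8.724
Denominator = 1×113 + 0.037×26.0 = 114
Vm = 61.4 · log₁₀(0.076552) = 61.4 × (-1.1160) = -68.53 mV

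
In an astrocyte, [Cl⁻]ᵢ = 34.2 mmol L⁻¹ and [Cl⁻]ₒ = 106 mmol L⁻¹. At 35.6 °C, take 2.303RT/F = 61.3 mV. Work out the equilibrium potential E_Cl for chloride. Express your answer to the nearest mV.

-30 mV

E = (61.3/z) · log₁₀([Cl⁻]_out/[Cl⁻]_in) with z = -1.
For an anion, dividing by z = -1 reverses the sign.
= (61.3/-1) · log₁₀(106/34.2) = -61.30 · log₁₀(3.099)
= -61.30 · (0.4913) = -30.12 mV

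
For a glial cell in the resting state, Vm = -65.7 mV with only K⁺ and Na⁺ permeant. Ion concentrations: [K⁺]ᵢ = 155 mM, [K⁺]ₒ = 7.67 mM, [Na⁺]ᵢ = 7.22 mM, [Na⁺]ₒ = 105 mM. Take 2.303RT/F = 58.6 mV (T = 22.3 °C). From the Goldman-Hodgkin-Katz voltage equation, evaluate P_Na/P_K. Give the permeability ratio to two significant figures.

Let α = P_Na/P_K. GHK: Vm = 58.6·log₁₀[(Kₒ + α·Naₒ)/(Kᵢ + α·Naᵢ)].
10^(Vm/58.6) = 10^(-65.7/58.6) = 0.075655
So 0.075655·(Kᵢ + α·Naᵢ) = Kₒ + α·Naₒ → α = (0.075655·155.0 − 7.67) / (105.0 − 0.075655·7.22)
α = (11.73 − 7.67) / (105.0 − 0.5462) = 4.057/104.5 = 0.03884

0.039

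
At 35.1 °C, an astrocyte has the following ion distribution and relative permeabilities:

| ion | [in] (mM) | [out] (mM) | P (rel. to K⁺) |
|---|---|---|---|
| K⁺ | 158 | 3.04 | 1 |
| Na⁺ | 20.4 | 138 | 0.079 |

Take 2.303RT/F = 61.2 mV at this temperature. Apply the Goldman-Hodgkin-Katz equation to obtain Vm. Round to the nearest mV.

Vm = 61.2 · log₁₀[(Σ P·[cation]ₒ + Σ P·[anion]ᵢ) / (Σ P·[cation]ᵢ + Σ P·[anion]ₒ)]
Numerator = 1×3.04 + 0.079×138 = 13.94
Denominator = 1×158 + 0.079×20.4 = 159.6
Vm = 61.2 · log₁₀(0.08735) = 61.2 × (-1.0587) = -64.79 mV

-65 mV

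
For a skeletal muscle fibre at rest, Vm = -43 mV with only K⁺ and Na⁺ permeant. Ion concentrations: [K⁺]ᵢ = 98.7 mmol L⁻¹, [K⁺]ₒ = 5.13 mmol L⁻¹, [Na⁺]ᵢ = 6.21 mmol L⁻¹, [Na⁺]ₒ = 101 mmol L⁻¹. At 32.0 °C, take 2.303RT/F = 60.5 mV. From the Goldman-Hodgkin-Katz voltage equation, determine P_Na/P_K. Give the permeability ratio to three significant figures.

0.141

Let α = P_Na/P_K. GHK: Vm = 60.5·log₁₀[(Kₒ + α·Naₒ)/(Kᵢ + α·Naᵢ)].
10^(Vm/60.5) = 10^(-43.0/60.5) = 0.19465
So 0.19465·(Kᵢ + α·Naᵢ) = Kₒ + α·Naₒ → α = (0.19465·98.7 − 5.13) / (101.0 − 0.19465·6.21)
α = (19.21 − 5.13) / (101.0 − 1.209) = 14.08/99.79 = 0.1411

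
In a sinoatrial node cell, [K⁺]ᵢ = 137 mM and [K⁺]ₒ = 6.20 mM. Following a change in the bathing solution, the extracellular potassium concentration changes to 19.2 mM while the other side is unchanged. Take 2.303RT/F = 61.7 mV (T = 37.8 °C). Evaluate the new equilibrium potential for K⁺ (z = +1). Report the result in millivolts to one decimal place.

After the shift: [K⁺]_out = 19.2, [K⁺]_in = 137 mM.
E_new = (61.7/1)·log₁₀(19.2/137) = 61.70 · (-0.8534) = -52.66 mV

-52.7 mV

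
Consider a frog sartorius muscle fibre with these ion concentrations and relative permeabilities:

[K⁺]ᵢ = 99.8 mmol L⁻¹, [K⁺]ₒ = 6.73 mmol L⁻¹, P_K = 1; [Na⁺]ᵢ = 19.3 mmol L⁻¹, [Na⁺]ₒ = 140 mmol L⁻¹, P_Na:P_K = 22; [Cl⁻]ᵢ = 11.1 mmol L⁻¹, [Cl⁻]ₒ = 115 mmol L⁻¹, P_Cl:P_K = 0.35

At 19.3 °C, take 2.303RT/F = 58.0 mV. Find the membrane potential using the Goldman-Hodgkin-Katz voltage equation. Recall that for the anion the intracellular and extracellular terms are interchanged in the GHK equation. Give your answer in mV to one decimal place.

Vm = 58.0 · log₁₀[(Σ P·[cation]ₒ + Σ P·[anion]ᵢ) / (Σ P·[cation]ᵢ + Σ P·[anion]ₒ)]
Numerator = 1×6.73 + 22×140 + 0.35×11.1 = 3091
Denominator = 1×99.8 + 22×19.3 + 0.35×115 = 564.6
Vm = 58.0 · log₁₀(5.4735) = 58.0 × (0.7383) = 42.82 mV

42.8 mV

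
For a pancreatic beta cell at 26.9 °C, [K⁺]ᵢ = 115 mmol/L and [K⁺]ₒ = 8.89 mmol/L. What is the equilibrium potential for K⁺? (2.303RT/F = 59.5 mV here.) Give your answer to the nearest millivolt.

-66 mV

E = (59.5/z) · log₁₀([K⁺]_out/[K⁺]_in) with z = +1.
= (59.5/1) · log₁₀(8.89/115) = 59.50 · log₁₀(0.0773)
= 59.50 · (-1.1118) = -66.15 mV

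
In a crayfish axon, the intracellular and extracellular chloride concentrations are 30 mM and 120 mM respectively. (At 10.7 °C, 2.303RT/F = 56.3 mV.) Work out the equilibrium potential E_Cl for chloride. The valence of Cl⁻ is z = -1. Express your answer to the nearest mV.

-34 mV

E = (56.3/z) · log₁₀([Cl⁻]_out/[Cl⁻]_in) with z = -1.
For an anion, dividing by z = -1 reverses the sign.
= (56.3/-1) · log₁₀(120/30) = -56.30 · log₁₀(4)
= -56.30 · (0.6021) = -33.90 mV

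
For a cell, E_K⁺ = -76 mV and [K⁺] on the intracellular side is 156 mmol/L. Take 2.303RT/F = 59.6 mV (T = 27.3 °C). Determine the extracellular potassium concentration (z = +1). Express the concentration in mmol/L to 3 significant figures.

Nernst: E = (59.6/1) · log₁₀([out]/[in]), so log₁₀([out]/[in]) = -76.0 × 1 / 59.6 = -1.2752.
[out]/[in] = 10^(-1.2752) = 0.05307.
[out] = 0.05307 × 156 = 8.279 mmol/L.

8.28 mmol/L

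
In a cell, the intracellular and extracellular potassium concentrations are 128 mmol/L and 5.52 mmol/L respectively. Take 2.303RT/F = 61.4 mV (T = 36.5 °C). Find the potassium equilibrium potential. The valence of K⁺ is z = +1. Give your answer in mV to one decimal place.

E = (61.4/z) · log₁₀([K⁺]_out/[K⁺]_in) with z = +1.
= (61.4/1) · log₁₀(5.52/128) = 61.40 · log₁₀(0.04312)
= 61.40 · (-1.3653) = -83.83 mV

-83.8 mV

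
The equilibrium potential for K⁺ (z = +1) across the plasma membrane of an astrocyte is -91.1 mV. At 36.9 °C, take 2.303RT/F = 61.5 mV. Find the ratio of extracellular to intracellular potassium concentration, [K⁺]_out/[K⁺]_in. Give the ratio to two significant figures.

log₁₀([out]/[in]) = E·z/(61.5) = -91.1 × 1 / 61.5 = -1.4813
[out]/[in] = 10^(-1.4813) = 0.03301

0.033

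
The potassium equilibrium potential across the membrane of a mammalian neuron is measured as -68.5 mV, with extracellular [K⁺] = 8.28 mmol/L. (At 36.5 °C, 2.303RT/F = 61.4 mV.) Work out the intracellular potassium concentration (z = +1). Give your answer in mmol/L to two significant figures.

Nernst: E = (61.4/1) · log₁₀([out]/[in]), so log₁₀([out]/[in]) = -68.5 × 1 / 61.4 = -1.1156.
[out]/[in] = 10^(-1.1156) = 0.07662.
[in] = 8.28 / 0.07662 = 108.1 mmol/L.

110 mmol/L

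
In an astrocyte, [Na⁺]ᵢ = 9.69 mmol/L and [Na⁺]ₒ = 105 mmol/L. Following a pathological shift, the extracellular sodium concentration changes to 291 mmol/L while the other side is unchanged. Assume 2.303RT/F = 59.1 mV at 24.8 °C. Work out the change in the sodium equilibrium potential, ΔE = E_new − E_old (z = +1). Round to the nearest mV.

E_old = (59.1/1)·log₁₀(105/9.69) = 61.16 mV
E_new = (59.1/1)·log₁₀(291/9.69) = 87.32 mV
ΔE = 87.32 − (61.16) = 26.16 mV

26 mV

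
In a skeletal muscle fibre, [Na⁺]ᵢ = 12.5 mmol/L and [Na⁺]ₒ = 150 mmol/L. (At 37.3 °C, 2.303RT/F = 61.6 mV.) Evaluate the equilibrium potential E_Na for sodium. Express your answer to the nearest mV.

66 mV

E = (61.6/z) · log₁₀([Na⁺]_out/[Na⁺]_in) with z = +1.
= (61.6/1) · log₁₀(150/12.5) = 61.60 · log₁₀(12)
= 61.60 · (1.0792) = 66.48 mV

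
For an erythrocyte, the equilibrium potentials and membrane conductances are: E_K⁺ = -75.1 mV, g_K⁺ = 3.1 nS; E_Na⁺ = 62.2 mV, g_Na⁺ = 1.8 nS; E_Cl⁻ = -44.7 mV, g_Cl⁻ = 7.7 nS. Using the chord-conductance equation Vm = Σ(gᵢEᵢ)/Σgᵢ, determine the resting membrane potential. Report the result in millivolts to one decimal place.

Σ gᵢEᵢ = 3.1·(-75.1) + 1.8·(62.2) + 7.7·(-44.7) = -465.04
Σ gᵢ = 3.1 + 1.8 + 7.7 = 12.6
Vm = -465.04 / 12.6 = -36.91 mV

-36.9 mV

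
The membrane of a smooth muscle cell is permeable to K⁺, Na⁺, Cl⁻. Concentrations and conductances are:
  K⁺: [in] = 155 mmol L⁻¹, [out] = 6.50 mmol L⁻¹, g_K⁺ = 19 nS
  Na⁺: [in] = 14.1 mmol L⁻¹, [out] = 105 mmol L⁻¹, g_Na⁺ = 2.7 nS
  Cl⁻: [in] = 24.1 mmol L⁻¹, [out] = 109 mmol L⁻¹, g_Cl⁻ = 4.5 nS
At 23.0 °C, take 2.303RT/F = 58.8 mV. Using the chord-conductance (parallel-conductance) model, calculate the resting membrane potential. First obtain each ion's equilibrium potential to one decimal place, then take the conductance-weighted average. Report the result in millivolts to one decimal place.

E_K⁺ = (58.8/1)·log₁₀(6.50/155) = -81.0 mV
E_Na⁺ = (58.8/1)·log₁₀(105/14.1) = 51.3 mV
E_Cl⁻ = (58.8/-1)·log₁₀(109/24.1) = -38.5 mV
Vm = (Σ gᵢEᵢ)/(Σ gᵢ) = (19·-81.0 + 2.7·51.3 + 4.5·-38.5) / (19 + 2.7 + 4.5)
= -1573.74 / 26.2 = -60.07 mV

-60.1 mV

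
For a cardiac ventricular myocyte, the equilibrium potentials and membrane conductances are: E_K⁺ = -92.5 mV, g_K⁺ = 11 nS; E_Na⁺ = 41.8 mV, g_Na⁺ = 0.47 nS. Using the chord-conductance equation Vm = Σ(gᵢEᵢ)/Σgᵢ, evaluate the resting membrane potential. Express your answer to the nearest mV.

-87 mV

Σ gᵢEᵢ = 11·(-92.5) + 0.47·(41.8) = -997.85
Σ gᵢ = 11 + 0.47 = 11.47
Vm = -997.85 / 11.47 = -87.00 mV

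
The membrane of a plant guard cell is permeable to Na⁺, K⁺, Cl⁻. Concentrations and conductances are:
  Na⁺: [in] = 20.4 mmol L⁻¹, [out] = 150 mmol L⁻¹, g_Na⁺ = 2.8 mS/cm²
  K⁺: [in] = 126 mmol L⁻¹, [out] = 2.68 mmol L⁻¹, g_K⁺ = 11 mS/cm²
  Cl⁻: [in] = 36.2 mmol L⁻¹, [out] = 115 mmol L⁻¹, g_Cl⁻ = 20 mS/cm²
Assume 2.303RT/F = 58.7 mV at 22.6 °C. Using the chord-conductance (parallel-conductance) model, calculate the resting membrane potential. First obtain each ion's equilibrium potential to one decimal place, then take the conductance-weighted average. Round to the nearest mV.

E_Na⁺ = (58.7/1)·log₁₀(150/20.4) = 50.9 mV
E_K⁺ = (58.7/1)·log₁₀(2.68/126) = -98.2 mV
E_Cl⁻ = (58.7/-1)·log₁₀(115/36.2) = -29.5 mV
Vm = (Σ gᵢEᵢ)/(Σ gᵢ) = (2.8·50.9 + 11·-98.2 + 20·-29.5) / (2.8 + 11 + 20)
= -1527.68 / 33.8 = -45.20 mV

-45 mV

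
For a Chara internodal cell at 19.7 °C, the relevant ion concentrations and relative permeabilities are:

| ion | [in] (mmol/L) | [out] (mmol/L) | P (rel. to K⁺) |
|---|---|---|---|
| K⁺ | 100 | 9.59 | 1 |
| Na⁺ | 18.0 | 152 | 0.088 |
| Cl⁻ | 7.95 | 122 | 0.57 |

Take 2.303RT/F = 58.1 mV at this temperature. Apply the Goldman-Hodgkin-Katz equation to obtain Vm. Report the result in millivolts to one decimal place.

-46.1 mV

Vm = 58.1 · log₁₀[(Σ P·[cation]ₒ + Σ P·[anion]ᵢ) / (Σ P·[cation]ᵢ + Σ P·[anion]ₒ)]
Numerator = 1×9.59 + 0.088×152 + 0.57×7.95 = 27.5
Denominator = 1×100 + 0.088×18.0 + 0.57×122 = 171.1
Vm = 58.1 · log₁₀(0.16069) = 58.1 × (-0.7940) = -46.13 mV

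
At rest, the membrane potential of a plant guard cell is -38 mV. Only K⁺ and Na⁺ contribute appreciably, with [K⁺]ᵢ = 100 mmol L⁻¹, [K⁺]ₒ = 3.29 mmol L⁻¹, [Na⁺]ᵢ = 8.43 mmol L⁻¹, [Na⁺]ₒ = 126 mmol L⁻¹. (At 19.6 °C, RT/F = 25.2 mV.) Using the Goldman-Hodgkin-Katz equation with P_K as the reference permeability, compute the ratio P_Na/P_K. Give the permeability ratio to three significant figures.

0.152

Let α = P_Na/P_K. GHK: Vm = 25.2·ln[(Kₒ + α·Naₒ)/(Kᵢ + α·Naᵢ)].
e^(Vm/25.2) = e^(-38.0/25.2) = 0.22137
So 0.22137·(Kᵢ + α·Naᵢ) = Kₒ + α·Naₒ → α = (0.22137·100.0 − 3.29) / (126.0 − 0.22137·8.43)
α = (22.14 − 3.29) / (126.0 − 1.866) = 18.85/124.1 = 0.1518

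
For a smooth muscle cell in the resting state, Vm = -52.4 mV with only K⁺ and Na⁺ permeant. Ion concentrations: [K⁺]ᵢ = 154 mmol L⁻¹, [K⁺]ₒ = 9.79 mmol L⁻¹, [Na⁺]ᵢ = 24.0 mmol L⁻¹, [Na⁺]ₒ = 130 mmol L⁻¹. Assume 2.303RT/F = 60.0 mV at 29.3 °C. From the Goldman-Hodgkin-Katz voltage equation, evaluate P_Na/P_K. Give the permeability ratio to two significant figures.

Let α = P_Na/P_K. GHK: Vm = 60.0·log₁₀[(Kₒ + α·Naₒ)/(Kᵢ + α·Naᵢ)].
10^(Vm/60.0) = 10^(-52.4/60.0) = 0.13386
So 0.13386·(Kᵢ + α·Naᵢ) = Kₒ + α·Naₒ → α = (0.13386·154.0 − 9.79) / (130.0 − 0.13386·24.0)
α = (20.62 − 9.79) / (130.0 − 3.213) = 10.83/126.8 = 0.08538

0.085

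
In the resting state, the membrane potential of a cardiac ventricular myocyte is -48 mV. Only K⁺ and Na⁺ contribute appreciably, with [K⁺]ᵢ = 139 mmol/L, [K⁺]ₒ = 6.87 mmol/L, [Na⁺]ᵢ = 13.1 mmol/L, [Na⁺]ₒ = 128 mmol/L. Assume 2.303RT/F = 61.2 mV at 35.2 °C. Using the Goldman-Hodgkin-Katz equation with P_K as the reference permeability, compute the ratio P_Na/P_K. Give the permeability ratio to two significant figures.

0.13

Let α = P_Na/P_K. GHK: Vm = 61.2·log₁₀[(Kₒ + α·Naₒ)/(Kᵢ + α·Naᵢ)].
10^(Vm/61.2) = 10^(-48.0/61.2) = 0.16432
So 0.16432·(Kᵢ + α·Naᵢ) = Kₒ + α·Naₒ → α = (0.16432·139.0 − 6.87) / (128.0 − 0.16432·13.1)
α = (22.84 − 6.87) / (128.0 − 2.153) = 15.97/125.8 = 0.1269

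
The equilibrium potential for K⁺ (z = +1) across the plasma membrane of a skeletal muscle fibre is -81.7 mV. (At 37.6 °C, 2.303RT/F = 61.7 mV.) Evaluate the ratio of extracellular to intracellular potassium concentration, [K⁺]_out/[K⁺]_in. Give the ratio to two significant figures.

0.047

log₁₀([out]/[in]) = E·z/(61.7) = -81.7 × 1 / 61.7 = -1.3241
[out]/[in] = 10^(-1.3241) = 0.04741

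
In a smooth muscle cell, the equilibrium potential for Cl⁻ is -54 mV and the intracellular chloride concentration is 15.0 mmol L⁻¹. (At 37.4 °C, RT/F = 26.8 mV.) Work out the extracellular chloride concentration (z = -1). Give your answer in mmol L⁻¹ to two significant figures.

110 mmol L⁻¹

Nernst: E = (26.8/-1) · ln([out]/[in]), so ln([out]/[in]) = -54.0 × -1 / 26.8 = 2.0149.
[out]/[in] = e^(2.0149) = 7.5.
[out] = 7.5 × 15.0 = 112.5 mmol L⁻¹.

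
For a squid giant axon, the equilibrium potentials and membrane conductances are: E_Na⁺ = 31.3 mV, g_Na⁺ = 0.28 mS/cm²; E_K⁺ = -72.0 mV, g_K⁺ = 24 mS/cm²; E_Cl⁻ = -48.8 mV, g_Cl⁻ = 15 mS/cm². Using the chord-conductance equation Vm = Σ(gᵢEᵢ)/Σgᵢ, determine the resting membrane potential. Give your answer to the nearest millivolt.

-62 mV

Σ gᵢEᵢ = 0.28·(31.3) + 24·(-72.0) + 15·(-48.8) = -2451.24
Σ gᵢ = 0.28 + 24 + 15 = 39.28
Vm = -2451.24 / 39.28 = -62.40 mV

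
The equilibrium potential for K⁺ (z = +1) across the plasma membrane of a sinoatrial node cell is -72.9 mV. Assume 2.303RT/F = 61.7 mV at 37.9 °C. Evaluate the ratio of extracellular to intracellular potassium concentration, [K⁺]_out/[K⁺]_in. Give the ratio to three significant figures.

0.0658

log₁₀([out]/[in]) = E·z/(61.7) = -72.9 × 1 / 61.7 = -1.1815
[out]/[in] = 10^(-1.1815) = 0.06584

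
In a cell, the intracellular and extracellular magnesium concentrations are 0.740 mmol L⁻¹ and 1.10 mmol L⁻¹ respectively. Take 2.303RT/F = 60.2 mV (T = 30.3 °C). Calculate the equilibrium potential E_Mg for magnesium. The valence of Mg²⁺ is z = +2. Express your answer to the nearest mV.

5 mV

E = (60.2/z) · log₁₀([Mg²⁺]_out/[Mg²⁺]_in) with z = +2.
= (60.2/2) · log₁₀(1.10/0.740) = 30.10 · log₁₀(1.486)
= 30.10 · (0.1722) = 5.18 mV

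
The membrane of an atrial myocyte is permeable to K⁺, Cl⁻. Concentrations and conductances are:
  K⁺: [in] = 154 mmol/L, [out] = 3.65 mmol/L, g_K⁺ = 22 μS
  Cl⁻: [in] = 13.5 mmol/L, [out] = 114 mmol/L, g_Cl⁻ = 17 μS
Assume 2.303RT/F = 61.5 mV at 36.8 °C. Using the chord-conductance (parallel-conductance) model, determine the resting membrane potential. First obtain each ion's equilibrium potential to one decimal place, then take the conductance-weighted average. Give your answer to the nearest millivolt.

E_K⁺ = (61.5/1)·log₁₀(3.65/154) = -100.0 mV
E_Cl⁻ = (61.5/-1)·log₁₀(114/13.5) = -57.0 mV
Vm = (Σ gᵢEᵢ)/(Σ gᵢ) = (22·-100.0 + 17·-57.0) / (22 + 17)
= -3169.00 / 39 = -81.26 mV

-81 mV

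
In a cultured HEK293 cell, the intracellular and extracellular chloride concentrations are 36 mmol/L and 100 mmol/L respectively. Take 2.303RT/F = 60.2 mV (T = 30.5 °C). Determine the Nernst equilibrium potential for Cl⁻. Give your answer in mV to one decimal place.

-26.7 mV

E = (60.2/z) · log₁₀([Cl⁻]_out/[Cl⁻]_in) with z = -1.
For an anion, dividing by z = -1 reverses the sign.
= (60.2/-1) · log₁₀(100/36) = -60.20 · log₁₀(2.778)
= -60.20 · (0.4437) = -26.71 mV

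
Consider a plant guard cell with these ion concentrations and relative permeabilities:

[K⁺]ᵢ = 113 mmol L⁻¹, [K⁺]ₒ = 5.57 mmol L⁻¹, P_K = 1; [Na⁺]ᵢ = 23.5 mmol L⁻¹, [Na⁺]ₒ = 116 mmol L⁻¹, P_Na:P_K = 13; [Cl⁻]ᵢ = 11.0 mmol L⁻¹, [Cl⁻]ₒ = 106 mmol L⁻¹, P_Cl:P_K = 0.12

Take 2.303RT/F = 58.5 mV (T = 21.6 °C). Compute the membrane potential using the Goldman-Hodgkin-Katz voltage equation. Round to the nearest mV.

32 mV

Vm = 58.5 · log₁₀[(Σ P·[cation]ₒ + Σ P·[anion]ᵢ) / (Σ P·[cation]ᵢ + Σ P·[anion]ₒ)]
Numerator = 1×5.57 + 13×116 + 0.12×11.0 = 1515
Denominator = 1×113 + 13×23.5 + 0.12×106 = 431.2
Vm = 58.5 · log₁₀(3.513) = 58.5 × (0.5457) = 31.92 mV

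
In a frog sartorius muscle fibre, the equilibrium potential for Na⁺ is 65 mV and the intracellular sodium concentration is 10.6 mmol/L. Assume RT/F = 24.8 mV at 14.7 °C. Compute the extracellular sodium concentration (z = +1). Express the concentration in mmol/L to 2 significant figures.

Nernst: E = (24.8/1) · ln([out]/[in]), so ln([out]/[in]) = 65.0 × 1 / 24.8 = 2.6210.
[out]/[in] = e^(2.6210) = 13.75.
[out] = 13.75 × 10.6 = 145.7 mmol/L.

150 mmol/L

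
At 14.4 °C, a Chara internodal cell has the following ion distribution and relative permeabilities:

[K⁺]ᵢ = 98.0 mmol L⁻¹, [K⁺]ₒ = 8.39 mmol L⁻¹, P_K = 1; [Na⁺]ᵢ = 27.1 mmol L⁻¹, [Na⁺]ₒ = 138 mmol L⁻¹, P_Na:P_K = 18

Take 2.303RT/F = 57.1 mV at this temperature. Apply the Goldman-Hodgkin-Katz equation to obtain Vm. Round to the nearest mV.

36 mV

Vm = 57.1 · log₁₀[(Σ P·[cation]ₒ + Σ P·[anion]ᵢ) / (Σ P·[cation]ᵢ + Σ P·[anion]ₒ)]
Numerator = 1×8.39 + 18×138 = 2492
Denominator = 1×98.0 + 18×27.1 = 585.8
Vm = 57.1 · log₁₀(4.2547) = 57.1 × (0.6289) = 35.91 mV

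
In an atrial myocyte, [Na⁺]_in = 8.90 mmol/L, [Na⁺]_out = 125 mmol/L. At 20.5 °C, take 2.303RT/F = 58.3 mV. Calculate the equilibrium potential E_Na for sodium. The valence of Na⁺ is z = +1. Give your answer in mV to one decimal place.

E = (58.3/z) · log₁₀([Na⁺]_out/[Na⁺]_in) with z = +1.
= (58.3/1) · log₁₀(125/8.90) = 58.30 · log₁₀(14.04)
= 58.30 · (1.1475) = 66.90 mV

66.9 mV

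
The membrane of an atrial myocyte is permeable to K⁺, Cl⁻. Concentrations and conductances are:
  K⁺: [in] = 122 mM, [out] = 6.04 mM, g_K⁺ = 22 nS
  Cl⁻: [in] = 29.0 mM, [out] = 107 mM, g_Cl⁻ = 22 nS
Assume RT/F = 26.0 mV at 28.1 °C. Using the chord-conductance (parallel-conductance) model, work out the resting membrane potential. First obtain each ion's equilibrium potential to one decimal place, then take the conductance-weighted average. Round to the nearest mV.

E_K⁺ = (26.0/1)·ln(6.04/122) = -78.1 mV
E_Cl⁻ = (26.0/-1)·ln(107/29.0) = -33.9 mV
Vm = (Σ gᵢEᵢ)/(Σ gᵢ) = (22·-78.1 + 22·-33.9) / (22 + 22)
= -2464.00 / 44 = -56.00 mV

-56 mV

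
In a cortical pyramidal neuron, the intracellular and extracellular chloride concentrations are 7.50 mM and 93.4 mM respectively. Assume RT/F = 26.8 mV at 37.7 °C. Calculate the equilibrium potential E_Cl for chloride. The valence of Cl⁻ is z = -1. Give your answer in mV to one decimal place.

E = (26.8/z) · ln([Cl⁻]_out/[Cl⁻]_in) with z = -1.
For an anion, dividing by z = -1 reverses the sign.
= (26.8/-1) · ln(93.4/7.50) = -26.80 · ln(12.45)
= -26.80 · (2.5220) = -67.59 mV

-67.6 mV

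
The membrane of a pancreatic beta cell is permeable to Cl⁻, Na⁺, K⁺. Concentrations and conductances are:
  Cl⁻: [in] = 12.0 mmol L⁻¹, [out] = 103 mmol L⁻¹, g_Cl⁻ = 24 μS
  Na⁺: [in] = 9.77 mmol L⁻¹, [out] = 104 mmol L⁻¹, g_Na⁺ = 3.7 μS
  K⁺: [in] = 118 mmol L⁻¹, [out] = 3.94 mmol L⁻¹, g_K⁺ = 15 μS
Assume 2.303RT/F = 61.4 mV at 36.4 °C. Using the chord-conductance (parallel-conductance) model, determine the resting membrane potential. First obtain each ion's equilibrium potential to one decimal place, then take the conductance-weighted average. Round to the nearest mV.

-59 mV

E_Cl⁻ = (61.4/-1)·log₁₀(103/12.0) = -57.3 mV
E_Na⁺ = (61.4/1)·log₁₀(104/9.77) = 63.1 mV
E_K⁺ = (61.4/1)·log₁₀(3.94/118) = -90.7 mV
Vm = (Σ gᵢEᵢ)/(Σ gᵢ) = (24·-57.3 + 3.7·63.1 + 15·-90.7) / (24 + 3.7 + 15)
= -2502.23 / 42.7 = -58.60 mV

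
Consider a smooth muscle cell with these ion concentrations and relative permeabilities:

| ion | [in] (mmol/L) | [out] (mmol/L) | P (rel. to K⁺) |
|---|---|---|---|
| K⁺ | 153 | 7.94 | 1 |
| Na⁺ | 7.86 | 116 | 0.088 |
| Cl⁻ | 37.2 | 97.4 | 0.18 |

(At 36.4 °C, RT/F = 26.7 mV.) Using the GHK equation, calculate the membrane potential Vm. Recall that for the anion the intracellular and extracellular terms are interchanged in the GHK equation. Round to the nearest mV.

-52 mV

Vm = 26.7 · ln[(Σ P·[cation]ₒ + Σ P·[anion]ᵢ) / (Σ P·[cation]ᵢ + Σ P·[anion]ₒ)]
Numerator = 1×7.94 + 0.088×116 + 0.18×37.2 = 24.84
Denominator = 1×153 + 0.088×7.86 + 0.18×97.4 = 171.2
Vm = 26.7 · ln(0.1451) = 26.7 × (-1.9304) = -51.54 mV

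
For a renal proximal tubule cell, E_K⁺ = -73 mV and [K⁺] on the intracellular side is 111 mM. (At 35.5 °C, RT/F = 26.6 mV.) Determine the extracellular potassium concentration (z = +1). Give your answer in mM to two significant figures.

7.1 mM

Nernst: E = (26.6/1) · ln([out]/[in]), so ln([out]/[in]) = -73.0 × 1 / 26.6 = -2.7444.
[out]/[in] = e^(-2.7444) = 0.06429.
[out] = 0.06429 × 111 = 7.136 mM.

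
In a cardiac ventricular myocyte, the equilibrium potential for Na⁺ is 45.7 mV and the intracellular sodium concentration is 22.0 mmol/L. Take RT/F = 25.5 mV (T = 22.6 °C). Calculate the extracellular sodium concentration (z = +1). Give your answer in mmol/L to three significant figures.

Nernst: E = (25.5/1) · ln([out]/[in]), so ln([out]/[in]) = 45.7 × 1 / 25.5 = 1.7922.
[out]/[in] = e^(1.7922) = 6.002.
[out] = 6.002 × 22.0 = 132.1 mmol/L.

132 mmol/L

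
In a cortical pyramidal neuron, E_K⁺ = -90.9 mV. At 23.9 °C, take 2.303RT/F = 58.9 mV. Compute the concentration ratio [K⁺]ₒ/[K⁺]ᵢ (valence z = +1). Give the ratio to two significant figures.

log₁₀([out]/[in]) = E·z/(58.9) = -90.9 × 1 / 58.9 = -1.5433
[out]/[in] = 10^(-1.5433) = 0.02862

0.029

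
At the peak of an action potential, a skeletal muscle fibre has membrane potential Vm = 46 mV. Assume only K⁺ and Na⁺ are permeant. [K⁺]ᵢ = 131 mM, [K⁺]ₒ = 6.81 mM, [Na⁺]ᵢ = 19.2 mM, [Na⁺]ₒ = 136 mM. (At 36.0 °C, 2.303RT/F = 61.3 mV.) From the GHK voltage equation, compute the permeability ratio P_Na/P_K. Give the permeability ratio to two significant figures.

26

Let α = P_Na/P_K. GHK: Vm = 61.3·log₁₀[(Kₒ + α·Naₒ)/(Kᵢ + α·Naᵢ)].
10^(Vm/61.3) = 10^(46.0/61.3) = 5.6287
So 5.6287·(Kᵢ + α·Naᵢ) = Kₒ + α·Naₒ → α = (5.6287·131.0 − 6.81) / (136.0 − 5.6287·19.2)
α = (737.4 − 6.81) / (136.0 − 108.1) = 730.5/27.93 = 26.16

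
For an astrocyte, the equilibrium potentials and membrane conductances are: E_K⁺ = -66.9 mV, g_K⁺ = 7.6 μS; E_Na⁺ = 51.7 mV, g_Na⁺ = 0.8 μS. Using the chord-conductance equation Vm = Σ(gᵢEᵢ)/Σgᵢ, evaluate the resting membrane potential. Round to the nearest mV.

Σ gᵢEᵢ = 7.6·(-66.9) + 0.8·(51.7) = -467.08
Σ gᵢ = 7.6 + 0.8 = 8.4
Vm = -467.08 / 8.4 = -55.60 mV

-56 mV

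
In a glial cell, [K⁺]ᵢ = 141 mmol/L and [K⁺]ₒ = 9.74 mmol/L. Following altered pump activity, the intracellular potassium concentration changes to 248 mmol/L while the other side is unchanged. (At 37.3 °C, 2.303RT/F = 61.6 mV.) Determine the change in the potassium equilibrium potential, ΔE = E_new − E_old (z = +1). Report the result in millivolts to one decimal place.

E_old = (61.6/1)·log₁₀(9.74/141) = -71.50 mV
E_new = (61.6/1)·log₁₀(9.74/248) = -86.60 mV
ΔE = -86.60 − (-71.50) = -15.11 mV

-15.1 mV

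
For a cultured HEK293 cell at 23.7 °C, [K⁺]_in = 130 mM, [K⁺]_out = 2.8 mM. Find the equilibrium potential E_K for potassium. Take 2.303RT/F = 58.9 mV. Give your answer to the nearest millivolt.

E = (58.9/z) · log₁₀([K⁺]_out/[K⁺]_in) with z = +1.
= (58.9/1) · log₁₀(2.8/130) = 58.90 · log₁₀(0.02154)
= 58.90 · (-1.6668) = -98.17 mV

-98 mV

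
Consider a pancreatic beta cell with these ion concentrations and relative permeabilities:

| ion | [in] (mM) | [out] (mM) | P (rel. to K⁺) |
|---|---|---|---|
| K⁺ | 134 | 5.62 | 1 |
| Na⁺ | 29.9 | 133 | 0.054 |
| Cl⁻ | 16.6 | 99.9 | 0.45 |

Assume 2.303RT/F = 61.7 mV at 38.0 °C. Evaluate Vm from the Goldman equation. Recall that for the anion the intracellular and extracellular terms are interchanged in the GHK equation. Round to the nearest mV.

Vm = 61.7 · log₁₀[(Σ P·[cation]ₒ + Σ P·[anion]ᵢ) / (Σ P·[cation]ᵢ + Σ P·[anion]ₒ)]
Numerator = 1×5.62 + 0.054×133 + 0.45×16.6 = 20.27
Denominator = 1×134 + 0.054×29.9 + 0.45×99.9 = 180.6
Vm = 61.7 · log₁₀(0.11227) = 61.7 × (-0.9497) = -58.60 mV

-59 mV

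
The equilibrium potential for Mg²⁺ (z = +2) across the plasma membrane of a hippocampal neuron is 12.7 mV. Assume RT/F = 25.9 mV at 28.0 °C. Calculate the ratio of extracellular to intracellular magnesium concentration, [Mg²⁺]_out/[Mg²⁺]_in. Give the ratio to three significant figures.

2.67

ln([out]/[in]) = E·z/(25.9) = 12.7 × 2 / 25.9 = 0.9807
[out]/[in] = e^(0.9807) = 2.666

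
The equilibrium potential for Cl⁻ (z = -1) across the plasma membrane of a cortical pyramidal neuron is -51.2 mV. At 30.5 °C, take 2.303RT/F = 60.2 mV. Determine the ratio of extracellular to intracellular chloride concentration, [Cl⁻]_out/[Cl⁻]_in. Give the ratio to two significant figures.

log₁₀([out]/[in]) = E·z/(60.2) = -51.2 × -1 / 60.2 = 0.8505
[out]/[in] = 10^(0.8505) = 7.088

7.1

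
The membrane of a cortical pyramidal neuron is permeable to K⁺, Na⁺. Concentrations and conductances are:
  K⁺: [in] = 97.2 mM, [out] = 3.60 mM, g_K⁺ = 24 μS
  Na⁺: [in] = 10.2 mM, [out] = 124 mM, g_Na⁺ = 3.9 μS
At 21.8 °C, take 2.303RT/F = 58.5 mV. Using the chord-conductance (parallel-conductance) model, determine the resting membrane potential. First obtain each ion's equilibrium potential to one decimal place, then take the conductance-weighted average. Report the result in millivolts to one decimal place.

E_K⁺ = (58.5/1)·log₁₀(3.60/97.2) = -83.7 mV
E_Na⁺ = (58.5/1)·log₁₀(124/10.2) = 63.5 mV
Vm = (Σ gᵢEᵢ)/(Σ gᵢ) = (24·-83.7 + 3.9·63.5) / (24 + 3.9)
= -1761.15 / 27.9 = -63.12 mV

-63.1 mV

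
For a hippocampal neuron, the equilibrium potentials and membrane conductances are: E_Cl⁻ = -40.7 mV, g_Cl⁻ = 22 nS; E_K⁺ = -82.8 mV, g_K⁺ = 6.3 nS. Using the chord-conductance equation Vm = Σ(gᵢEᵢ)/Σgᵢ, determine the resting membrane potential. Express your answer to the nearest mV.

Σ gᵢEᵢ = 22·(-40.7) + 6.3·(-82.8) = -1417.04
Σ gᵢ = 22 + 6.3 = 28.3
Vm = -1417.04 / 28.3 = -50.07 mV

-50 mV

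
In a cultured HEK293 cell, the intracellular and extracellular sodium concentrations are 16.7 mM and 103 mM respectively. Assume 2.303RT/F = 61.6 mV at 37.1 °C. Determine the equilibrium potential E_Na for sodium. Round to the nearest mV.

49 mV

E = (61.6/z) · log₁₀([Na⁺]_out/[Na⁺]_in) with z = +1.
= (61.6/1) · log₁₀(103/16.7) = 61.60 · log₁₀(6.168)
= 61.60 · (0.7901) = 48.67 mV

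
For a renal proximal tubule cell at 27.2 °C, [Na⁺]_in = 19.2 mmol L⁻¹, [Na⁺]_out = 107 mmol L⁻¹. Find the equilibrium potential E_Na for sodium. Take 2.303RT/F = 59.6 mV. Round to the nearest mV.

44 mV

E = (59.6/z) · log₁₀([Na⁺]_out/[Na⁺]_in) with z = +1.
= (59.6/1) · log₁₀(107/19.2) = 59.60 · log₁₀(5.573)
= 59.60 · (0.7461) = 44.47 mV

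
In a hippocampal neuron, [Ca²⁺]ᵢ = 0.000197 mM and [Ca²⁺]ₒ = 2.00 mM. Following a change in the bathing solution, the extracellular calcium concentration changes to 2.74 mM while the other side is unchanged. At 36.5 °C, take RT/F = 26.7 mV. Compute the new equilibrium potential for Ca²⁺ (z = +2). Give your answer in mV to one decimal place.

After the shift: [Ca²⁺]_out = 2.74, [Ca²⁺]_in = 0.000197 mM.
E_new = (26.7/2)·ln(2.74/0.000197) = 13.35 · (9.5403) = 127.36 mV

127.4 mV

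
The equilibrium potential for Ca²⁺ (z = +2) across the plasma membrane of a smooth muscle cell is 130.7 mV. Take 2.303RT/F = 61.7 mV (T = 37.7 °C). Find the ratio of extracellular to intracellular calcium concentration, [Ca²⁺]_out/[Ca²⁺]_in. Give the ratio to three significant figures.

17200

log₁₀([out]/[in]) = E·z/(61.7) = 130.7 × 2 / 61.7 = 4.2366
[out]/[in] = 10^(4.2366) = 1.724e+04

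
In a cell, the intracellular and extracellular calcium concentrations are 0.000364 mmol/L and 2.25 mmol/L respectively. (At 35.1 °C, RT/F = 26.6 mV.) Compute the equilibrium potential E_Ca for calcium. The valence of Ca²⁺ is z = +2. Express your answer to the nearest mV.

116 mV

E = (26.6/z) · ln([Ca²⁺]_out/[Ca²⁺]_in) with z = +2.
= (26.6/2) · ln(2.25/0.000364) = 13.30 · ln(6181)
= 13.30 · (8.7293) = 116.10 mV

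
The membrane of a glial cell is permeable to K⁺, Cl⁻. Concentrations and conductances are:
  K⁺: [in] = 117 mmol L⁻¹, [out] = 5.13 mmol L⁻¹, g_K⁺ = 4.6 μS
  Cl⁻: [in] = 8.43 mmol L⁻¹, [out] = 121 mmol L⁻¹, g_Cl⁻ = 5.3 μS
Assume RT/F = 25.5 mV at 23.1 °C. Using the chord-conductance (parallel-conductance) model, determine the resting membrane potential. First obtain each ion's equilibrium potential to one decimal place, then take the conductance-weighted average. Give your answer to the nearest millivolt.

-73 mV

E_K⁺ = (25.5/1)·ln(5.13/117) = -79.7 mV
E_Cl⁻ = (25.5/-1)·ln(121/8.43) = -67.9 mV
Vm = (Σ gᵢEᵢ)/(Σ gᵢ) = (4.6·-79.7 + 5.3·-67.9) / (4.6 + 5.3)
= -726.49 / 9.9 = -73.38 mV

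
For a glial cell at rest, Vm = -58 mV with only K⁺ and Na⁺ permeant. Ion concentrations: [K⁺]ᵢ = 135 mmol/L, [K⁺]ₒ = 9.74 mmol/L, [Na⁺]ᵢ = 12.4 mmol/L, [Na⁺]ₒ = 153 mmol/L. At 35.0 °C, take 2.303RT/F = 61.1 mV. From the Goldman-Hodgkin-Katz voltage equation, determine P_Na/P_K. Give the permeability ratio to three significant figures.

Let α = P_Na/P_K. GHK: Vm = 61.1·log₁₀[(Kₒ + α·Naₒ)/(Kᵢ + α·Naᵢ)].
10^(Vm/61.1) = 10^(-58.0/61.1) = 0.11239
So 0.11239·(Kᵢ + α·Naᵢ) = Kₒ + α·Naₒ → α = (0.11239·135.0 − 9.74) / (153.0 − 0.11239·12.4)
α = (15.17 − 9.74) / (153.0 − 1.394) = 5.433/151.6 = 0.03584

0.0358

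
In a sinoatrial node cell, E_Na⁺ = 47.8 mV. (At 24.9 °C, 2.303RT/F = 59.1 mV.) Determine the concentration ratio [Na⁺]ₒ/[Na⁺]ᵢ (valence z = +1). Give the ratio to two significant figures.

6.4

log₁₀([out]/[in]) = E·z/(59.1) = 47.8 × 1 / 59.1 = 0.8088
[out]/[in] = 10^(0.8088) = 6.439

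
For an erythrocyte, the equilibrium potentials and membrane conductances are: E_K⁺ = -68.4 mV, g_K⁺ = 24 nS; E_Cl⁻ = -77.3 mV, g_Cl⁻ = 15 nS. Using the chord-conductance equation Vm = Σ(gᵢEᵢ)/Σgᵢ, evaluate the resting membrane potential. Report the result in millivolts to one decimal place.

Σ gᵢEᵢ = 24·(-68.4) + 15·(-77.3) = -2801.10
Σ gᵢ = 24 + 15 = 39
Vm = -2801.10 / 39 = -71.82 mV

-71.8 mV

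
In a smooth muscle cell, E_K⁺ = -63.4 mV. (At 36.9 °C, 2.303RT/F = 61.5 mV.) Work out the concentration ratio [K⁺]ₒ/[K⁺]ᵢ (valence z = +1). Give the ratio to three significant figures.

0.0931

log₁₀([out]/[in]) = E·z/(61.5) = -63.4 × 1 / 61.5 = -1.0309
[out]/[in] = 10^(-1.0309) = 0.09313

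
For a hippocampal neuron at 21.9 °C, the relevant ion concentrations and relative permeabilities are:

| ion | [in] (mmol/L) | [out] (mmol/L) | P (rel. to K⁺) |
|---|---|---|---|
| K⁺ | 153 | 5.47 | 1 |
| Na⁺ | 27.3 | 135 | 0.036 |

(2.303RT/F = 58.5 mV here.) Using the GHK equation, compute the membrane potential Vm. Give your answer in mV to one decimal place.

-68.6 mV

Vm = 58.5 · log₁₀[(Σ P·[cation]ₒ + Σ P·[anion]ᵢ) / (Σ P·[cation]ᵢ + Σ P·[anion]ₒ)]
Numerator = 1×5.47 + 0.036×135 = 10.33
Denominator = 1×153 + 0.036×27.3 = 154
Vm = 58.5 · log₁₀(0.067085) = 58.5 × (-1.1734) = -68.64 mV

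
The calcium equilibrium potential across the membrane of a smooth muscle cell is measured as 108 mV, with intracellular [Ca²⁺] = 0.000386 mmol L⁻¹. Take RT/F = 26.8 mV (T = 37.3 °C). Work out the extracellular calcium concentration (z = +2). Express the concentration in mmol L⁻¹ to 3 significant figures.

Nernst: E = (26.8/2) · ln([out]/[in]), so ln([out]/[in]) = 108.0 × 2 / 26.8 = 8.0597.
[out]/[in] = e^(8.0597) = 3164.
[out] = 3164 × 0.000386 = 1.221 mmol L⁻¹.

1.22 mmol L⁻¹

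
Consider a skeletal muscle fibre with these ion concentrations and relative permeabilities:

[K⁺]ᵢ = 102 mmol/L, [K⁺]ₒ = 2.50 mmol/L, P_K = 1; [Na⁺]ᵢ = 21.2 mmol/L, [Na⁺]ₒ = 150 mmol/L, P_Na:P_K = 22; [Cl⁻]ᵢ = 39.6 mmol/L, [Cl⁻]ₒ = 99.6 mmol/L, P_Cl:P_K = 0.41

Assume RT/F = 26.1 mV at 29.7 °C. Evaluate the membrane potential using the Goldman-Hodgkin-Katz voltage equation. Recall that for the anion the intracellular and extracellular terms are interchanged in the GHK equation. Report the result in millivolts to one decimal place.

Vm = 26.1 · ln[(Σ P·[cation]ₒ + Σ P·[anion]ᵢ) / (Σ P·[cation]ᵢ + Σ P·[anion]ₒ)]
Numerator = 1×2.50 + 22×150 + 0.41×39.6 = 3319
Denominator = 1×102 + 22×21.2 + 0.41×99.6 = 609.2
Vm = 26.1 · ln(5.4474) = 26.1 × (1.6951) = 44.24 mV

44.2 mV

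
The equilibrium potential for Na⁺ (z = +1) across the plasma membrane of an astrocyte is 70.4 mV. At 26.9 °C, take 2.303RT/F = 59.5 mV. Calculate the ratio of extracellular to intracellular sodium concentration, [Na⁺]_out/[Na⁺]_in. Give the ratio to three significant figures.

log₁₀([out]/[in]) = E·z/(59.5) = 70.4 × 1 / 59.5 = 1.1832
[out]/[in] = 10^(1.1832) = 15.25

15.2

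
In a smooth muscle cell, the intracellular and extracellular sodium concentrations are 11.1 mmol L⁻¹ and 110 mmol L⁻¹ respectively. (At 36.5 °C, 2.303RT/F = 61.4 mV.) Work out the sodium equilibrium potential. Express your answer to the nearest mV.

61 mV

E = (61.4/z) · log₁₀([Na⁺]_out/[Na⁺]_in) with z = +1.
= (61.4/1) · log₁₀(110/11.1) = 61.40 · log₁₀(9.91)
= 61.40 · (0.9961) = 61.16 mV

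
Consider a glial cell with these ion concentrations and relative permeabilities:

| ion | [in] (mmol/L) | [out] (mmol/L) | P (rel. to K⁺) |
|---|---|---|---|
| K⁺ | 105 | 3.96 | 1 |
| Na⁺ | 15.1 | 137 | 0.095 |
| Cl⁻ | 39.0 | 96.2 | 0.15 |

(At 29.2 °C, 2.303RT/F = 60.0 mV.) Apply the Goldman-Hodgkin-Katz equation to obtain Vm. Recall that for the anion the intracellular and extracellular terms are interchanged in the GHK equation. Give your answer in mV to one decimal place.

-43.4 mV

Vm = 60.0 · log₁₀[(Σ P·[cation]ₒ + Σ P·[anion]ᵢ) / (Σ P·[cation]ᵢ + Σ P·[anion]ₒ)]
Numerator = 1×3.96 + 0.095×137 + 0.15×39.0 = 22.83
Denominator = 1×105 + 0.095×15.1 + 0.15×96.2 = 120.9
Vm = 60.0 · log₁₀(0.18885) = 60.0 × (-0.7239) = -43.43 mV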